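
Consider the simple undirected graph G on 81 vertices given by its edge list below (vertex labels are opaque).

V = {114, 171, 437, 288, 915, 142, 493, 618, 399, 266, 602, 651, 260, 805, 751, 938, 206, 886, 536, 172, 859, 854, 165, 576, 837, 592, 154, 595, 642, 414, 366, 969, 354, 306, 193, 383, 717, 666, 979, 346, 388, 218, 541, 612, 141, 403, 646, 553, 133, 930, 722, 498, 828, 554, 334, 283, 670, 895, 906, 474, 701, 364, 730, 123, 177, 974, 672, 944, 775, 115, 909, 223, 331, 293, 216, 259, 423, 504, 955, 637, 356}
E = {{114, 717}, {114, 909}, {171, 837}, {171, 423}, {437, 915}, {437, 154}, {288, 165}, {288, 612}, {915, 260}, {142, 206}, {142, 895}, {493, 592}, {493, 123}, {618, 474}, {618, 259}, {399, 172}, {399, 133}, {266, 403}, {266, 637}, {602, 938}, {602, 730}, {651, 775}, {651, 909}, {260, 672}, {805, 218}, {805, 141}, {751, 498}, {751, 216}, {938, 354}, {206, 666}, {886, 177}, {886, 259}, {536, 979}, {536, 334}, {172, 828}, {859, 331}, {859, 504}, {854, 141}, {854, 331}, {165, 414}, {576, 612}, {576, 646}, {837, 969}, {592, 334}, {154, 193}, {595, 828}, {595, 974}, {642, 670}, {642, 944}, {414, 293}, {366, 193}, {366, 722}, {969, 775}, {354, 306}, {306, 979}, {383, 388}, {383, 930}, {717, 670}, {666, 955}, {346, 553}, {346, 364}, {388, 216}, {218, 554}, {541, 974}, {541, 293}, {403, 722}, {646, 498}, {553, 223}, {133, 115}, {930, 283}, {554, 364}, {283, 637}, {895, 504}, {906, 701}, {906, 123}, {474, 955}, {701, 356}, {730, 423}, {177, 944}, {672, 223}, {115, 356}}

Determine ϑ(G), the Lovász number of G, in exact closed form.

81*cos(pi/81)/(cos(pi/81) + 1)

deg(193) = 2; N(193) = {154, 366}.
N(115) = {133, 356}, |N(115)| = 2.
deg(969) = 2; N(969) = {837, 775}.
N(504) = {859, 895}, |N(504)| = 2.
81-vertex 2-regular graph: a single 81-cycle (edge-transitive).
Distinct eigenvalues (to 3 d.p.): [2.0, 1.994, 1.976, 1.946, 1.904, 1.851, 1.787, 1.712, 1.627, 1.532, 1.428, 1.315, 1.194, 1.066, 0.932, 0.792, 0.647, 0.499, 0.347, 0.194, 0.039, -0.116, -0.271, -0.423, -0.574, -0.72, -0.863, -1.0, -1.131, -1.256, -1.372, -1.481, -1.581, -1.671, -1.751, -1.821, -1.879, -1.927, -1.963, -1.986, -1.998].
−81·(-2*cos(pi/81)) / ((2)−(-2*cos(pi/81))) = 81*cos(pi/81)/(cos(pi/81) + 1) = ϑ(G).
ϑ(G) ≈ 40.484765310.
Check 40 ≤ 81*cos(pi/81)/(cos(pi/81) + 1) ≤ 41: both strict.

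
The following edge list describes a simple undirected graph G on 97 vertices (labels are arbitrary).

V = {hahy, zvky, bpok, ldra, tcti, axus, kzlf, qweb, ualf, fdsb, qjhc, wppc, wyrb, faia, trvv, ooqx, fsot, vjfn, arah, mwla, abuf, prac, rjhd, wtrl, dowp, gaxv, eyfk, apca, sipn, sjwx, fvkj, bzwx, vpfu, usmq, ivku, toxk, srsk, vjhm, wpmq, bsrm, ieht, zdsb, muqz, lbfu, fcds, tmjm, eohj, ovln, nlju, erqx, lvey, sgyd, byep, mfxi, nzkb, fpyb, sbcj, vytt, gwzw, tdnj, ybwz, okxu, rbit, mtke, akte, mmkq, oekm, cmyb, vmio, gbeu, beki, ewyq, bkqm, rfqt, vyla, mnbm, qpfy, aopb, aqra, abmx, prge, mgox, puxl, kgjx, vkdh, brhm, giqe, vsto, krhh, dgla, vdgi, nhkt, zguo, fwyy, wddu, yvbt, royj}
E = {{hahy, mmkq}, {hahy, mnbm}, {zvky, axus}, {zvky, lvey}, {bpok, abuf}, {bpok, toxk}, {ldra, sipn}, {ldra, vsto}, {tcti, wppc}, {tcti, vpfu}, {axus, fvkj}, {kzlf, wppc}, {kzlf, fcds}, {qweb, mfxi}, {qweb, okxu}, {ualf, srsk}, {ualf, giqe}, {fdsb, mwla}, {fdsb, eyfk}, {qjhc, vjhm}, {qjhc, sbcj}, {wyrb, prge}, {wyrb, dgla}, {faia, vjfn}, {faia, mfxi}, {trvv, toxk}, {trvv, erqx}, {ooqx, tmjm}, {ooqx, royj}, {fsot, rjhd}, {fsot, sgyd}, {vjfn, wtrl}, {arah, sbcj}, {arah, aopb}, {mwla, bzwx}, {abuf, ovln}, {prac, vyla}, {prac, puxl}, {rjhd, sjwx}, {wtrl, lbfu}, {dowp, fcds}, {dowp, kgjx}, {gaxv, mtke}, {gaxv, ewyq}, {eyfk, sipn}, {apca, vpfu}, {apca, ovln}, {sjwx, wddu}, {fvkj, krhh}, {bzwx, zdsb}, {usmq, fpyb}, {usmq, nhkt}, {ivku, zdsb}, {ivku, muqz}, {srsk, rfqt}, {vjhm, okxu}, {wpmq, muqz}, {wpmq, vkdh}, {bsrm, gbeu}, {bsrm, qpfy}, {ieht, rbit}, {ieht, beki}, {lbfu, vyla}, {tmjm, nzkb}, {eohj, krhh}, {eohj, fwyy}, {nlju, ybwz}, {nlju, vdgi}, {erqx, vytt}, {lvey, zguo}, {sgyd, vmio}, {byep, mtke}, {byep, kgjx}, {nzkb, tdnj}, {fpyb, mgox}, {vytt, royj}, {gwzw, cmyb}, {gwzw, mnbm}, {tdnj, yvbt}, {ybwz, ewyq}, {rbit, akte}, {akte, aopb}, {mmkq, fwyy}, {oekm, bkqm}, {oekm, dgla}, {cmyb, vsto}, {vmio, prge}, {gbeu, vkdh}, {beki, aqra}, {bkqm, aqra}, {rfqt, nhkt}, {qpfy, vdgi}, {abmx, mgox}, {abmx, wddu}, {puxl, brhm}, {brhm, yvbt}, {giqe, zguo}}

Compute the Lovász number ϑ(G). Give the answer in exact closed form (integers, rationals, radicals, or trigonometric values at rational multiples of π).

N(mmkq) = {hahy, fwyy}, |N(mmkq)| = 2.
deg(kzlf) = 2; N(kzlf) = {wppc, fcds}.
deg(aopb) = 2; N(aopb) = {arah, akte}.
deg(fsot) = 2; N(fsot) = {rjhd, sgyd}.
2-regular, N=97; this is C_{97}, the 97-cycle.
A has 49 distinct eigenvalues ≈ [2.0, 1.996, 1.983, 1.962, 1.933, 1.896, 1.851, 1.798, 1.737, 1.67, 1.595, 1.513, 1.426, 1.332, 1.232, 1.128, 1.019, 0.905, 0.788, 0.667, 0.544, 0.418, 0.29, 0.162, 0.032, -0.097, -0.226, -0.354, -0.481, -0.606, -0.728, -0.847, -0.962, -1.074, -1.181, -1.283, -1.379, -1.47, -1.555, -1.633, -1.704, -1.769, -1.825, -1.874, -1.916, -1.949, -1.974, -1.991, -1.999].
With N=97: ϑ(G) = 97·(-(-1)*2*cos(pi/97))/(2−(-2*cos(pi/97))) = 97*cos(pi/97)/(cos(pi/97) + 1).
≈ 48.4872792 (to 7 d.p.).
Sandwich: α(G)=48 ≤ ϑ(G)=97*cos(pi/97)/(cos(pi/97) + 1) ≤ χ(Ḡ)=49 (both strict).

97*cos(pi/97)/(cos(pi/97) + 1)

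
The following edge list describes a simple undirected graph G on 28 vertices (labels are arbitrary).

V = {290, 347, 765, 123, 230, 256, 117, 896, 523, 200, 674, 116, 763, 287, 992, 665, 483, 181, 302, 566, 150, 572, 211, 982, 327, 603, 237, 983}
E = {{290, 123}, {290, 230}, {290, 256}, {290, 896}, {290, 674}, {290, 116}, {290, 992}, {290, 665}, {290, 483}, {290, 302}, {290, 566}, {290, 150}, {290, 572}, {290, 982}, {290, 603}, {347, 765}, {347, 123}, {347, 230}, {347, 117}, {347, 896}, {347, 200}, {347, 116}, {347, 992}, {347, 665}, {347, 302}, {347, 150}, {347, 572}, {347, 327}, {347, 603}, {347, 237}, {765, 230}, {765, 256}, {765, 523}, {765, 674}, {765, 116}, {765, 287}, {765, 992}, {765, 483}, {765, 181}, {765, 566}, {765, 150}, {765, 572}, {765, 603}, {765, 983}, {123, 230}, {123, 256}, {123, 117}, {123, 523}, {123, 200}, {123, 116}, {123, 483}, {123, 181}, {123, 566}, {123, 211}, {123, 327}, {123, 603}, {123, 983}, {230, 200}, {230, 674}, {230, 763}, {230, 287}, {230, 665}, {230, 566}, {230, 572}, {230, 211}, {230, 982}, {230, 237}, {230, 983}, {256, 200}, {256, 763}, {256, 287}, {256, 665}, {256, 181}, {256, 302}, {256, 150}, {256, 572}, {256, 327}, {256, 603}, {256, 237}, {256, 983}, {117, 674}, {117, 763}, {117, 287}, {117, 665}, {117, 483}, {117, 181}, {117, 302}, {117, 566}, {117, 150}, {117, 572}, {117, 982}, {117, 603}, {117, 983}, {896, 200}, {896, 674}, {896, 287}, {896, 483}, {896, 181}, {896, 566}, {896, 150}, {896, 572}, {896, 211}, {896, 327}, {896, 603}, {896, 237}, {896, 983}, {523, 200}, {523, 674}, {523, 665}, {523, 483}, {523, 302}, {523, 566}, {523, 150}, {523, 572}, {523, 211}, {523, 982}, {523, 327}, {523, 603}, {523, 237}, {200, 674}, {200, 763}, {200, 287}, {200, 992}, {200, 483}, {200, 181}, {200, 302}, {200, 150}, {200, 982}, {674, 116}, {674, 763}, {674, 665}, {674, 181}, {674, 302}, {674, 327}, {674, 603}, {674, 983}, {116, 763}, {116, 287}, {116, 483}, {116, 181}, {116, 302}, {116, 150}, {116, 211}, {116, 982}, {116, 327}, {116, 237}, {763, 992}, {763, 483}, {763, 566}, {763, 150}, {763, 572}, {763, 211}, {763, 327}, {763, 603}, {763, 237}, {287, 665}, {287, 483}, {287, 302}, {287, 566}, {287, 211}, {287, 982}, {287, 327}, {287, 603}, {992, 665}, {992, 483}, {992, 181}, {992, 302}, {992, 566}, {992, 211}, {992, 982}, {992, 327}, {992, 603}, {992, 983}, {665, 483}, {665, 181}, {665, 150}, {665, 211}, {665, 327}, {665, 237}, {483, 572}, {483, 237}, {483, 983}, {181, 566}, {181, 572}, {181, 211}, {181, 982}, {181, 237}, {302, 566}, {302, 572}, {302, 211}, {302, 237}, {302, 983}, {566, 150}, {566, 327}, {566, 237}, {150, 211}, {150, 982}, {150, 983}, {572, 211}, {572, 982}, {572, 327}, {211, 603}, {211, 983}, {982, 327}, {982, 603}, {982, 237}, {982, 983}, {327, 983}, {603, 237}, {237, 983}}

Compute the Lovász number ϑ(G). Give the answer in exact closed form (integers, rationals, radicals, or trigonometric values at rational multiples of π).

deg(290) = 15; N(290) = {123, 230, 256, 896, 674, 116, 992, 665, 483, 302, 566, 150, 572, 982, 603}.
N(256) = {290, 765, 123, 200, 763, 287, 665, 181, 302, 150, 572, 327, 603, 237, 983}, |N(256)| = 15.
deg(765) = 15; N(765) = {347, 230, 256, 523, 674, 116, 287, 992, 483, 181, 566, 150, 572, 603, 983}.
deg(665) = 15; N(665) = {290, 347, 230, 256, 117, 523, 674, 287, 992, 483, 181, 150, 211, 327, 237}.
Every vertex has degree 15 (N=28); Kneser K(8,2) on C(8,2)=28 vertices.
The 3 distinct eigenvalues: [15.0, 1.0, -5.0].
Lovász (edge-transitive): ϑ = −28·(-5)/((15)−(-5)) = 7.
≈ 7.00000000 (to 8 d.p.).

7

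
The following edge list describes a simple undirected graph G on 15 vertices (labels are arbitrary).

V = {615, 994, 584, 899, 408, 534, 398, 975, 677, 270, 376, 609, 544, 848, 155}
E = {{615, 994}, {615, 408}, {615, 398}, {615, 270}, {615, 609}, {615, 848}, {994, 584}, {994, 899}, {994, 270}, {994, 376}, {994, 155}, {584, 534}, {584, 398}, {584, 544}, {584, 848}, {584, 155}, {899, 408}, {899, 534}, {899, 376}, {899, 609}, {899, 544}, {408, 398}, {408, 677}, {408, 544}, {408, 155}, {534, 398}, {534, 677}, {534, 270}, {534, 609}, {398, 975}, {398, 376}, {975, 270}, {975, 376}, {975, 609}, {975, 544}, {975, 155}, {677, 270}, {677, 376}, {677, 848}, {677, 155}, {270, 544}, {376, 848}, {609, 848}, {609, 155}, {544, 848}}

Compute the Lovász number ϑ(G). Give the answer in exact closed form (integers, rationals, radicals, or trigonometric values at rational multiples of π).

Vertex 408 has 6 neighbors: 615, 899, 398, 677, 544, 155.
N(376) = {994, 899, 398, 975, 677, 848}, |N(376)| = 6.
deg(534) = 6; N(534) = {584, 899, 398, 677, 270, 609}.
N(609) = {615, 899, 534, 975, 848, 155}, |N(609)| = 6.
deg(v) = 6 for all v (|V|=15); Kneser-type, 2-subsets of [6].
The 3 distinct eigenvalues: [6.0, 1.0, -3.0].
With N=15: ϑ(G) = 15·(-1*(-3))/(6−(-3)) = 5.
= 5.000000… (decimal).

5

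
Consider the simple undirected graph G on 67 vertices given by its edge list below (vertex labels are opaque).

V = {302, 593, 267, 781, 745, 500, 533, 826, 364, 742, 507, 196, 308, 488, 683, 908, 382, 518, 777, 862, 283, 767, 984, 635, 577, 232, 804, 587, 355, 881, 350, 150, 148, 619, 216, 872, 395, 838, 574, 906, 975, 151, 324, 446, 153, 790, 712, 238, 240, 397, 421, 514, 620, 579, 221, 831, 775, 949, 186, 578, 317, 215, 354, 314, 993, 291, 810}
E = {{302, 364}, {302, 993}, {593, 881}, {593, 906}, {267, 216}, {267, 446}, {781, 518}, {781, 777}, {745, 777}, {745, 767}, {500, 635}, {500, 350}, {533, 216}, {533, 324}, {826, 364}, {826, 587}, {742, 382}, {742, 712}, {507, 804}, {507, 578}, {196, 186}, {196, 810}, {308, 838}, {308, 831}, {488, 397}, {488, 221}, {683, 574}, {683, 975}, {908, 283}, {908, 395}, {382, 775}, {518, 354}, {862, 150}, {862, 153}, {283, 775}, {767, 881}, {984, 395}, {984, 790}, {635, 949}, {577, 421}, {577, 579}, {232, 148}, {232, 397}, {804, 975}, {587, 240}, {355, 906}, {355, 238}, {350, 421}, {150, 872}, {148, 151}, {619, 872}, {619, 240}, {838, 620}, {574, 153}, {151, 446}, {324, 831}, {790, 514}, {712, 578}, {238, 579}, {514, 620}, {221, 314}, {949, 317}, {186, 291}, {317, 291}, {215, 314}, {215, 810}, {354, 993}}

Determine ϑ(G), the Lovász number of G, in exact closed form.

deg(500) = 2; N(500) = {635, 350}.
N(579) = {577, 238}, |N(579)| = 2.
Vertex 862 has 2 neighbors: 150, 153.
Vertex 395 has 2 neighbors: 908, 984.
67-vertex 2-regular graph: this is C_{67}, the 67-cycle.
The 34 distinct eigenvalues: [2.0, 1.991212, 1.964925, 1.92137, 1.860931, 1.784137, 1.691664, 1.584325, 1.463063, 1.328943, 1.183144, 1.026948, 0.861727, 0.688934, 0.510086, 0.326755, 0.140552, -0.046885, -0.233911, -0.418881, -0.600169, -0.776184, -0.945377, -1.106262, -1.257426, -1.397539, -1.52537, -1.639797, -1.739813, -1.824539, -1.893231, -1.945286, -1.980245, -1.997802].
With N=67: ϑ(G) = 67·(-(-1)*2*cos(pi/67))/(2−(-2*cos(pi/67))) = 67*cos(pi/67)/(cos(pi/67) + 1).
≈ 33.481579809 (to 9 d.p.).
Sandwich: α(G)=33 ≤ ϑ(G)=67*cos(pi/67)/(cos(pi/67) + 1) ≤ χ(Ḡ)=34 (both strict).

67*cos(pi/67)/(cos(pi/67) + 1)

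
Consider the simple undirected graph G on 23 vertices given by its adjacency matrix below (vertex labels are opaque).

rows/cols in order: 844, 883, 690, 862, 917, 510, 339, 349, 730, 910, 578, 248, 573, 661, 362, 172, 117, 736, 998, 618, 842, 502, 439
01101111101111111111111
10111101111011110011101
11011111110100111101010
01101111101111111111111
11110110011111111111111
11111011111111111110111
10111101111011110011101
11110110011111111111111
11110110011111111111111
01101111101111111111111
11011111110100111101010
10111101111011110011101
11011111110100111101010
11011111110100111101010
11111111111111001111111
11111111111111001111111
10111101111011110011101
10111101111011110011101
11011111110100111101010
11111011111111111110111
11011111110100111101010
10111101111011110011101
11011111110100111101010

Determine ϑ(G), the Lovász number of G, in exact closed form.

Vertex 917 has 20 neighbors: 844, 883, 690, 862, 510, 339, 910, 578, 248, 573, 661, 362, 172, 117, 736, 998, 618, 842, 502, 439.
Vertex 736 has 17 neighbors: 844, 690, 862, 917, 510, 349, 730, 910, 578, 573, 661, 362, 172, 998, 618, 842, 439.
deg(690) = 16; N(690) = {844, 883, 862, 917, 510, 339, 349, 730, 910, 248, 362, 172, 117, 736, 618, 502}.
N(844) = {883, 690, 917, 510, 339, 349, 730, 578, 248, 573, 661, 362, 172, 117, 736, 998, 618, 842, 502, 439}, |N(844)| = 20.
6 parts of sizes [7, 6, 3, 3, 2, 2]; α(G) = 7 = ϑ (perfect).
≈ 7.000000 (to 6 d.p.).
Sandwich: α(G)=7 ≤ ϑ(G)=7 ≤ χ(Ḡ)=7 (collapsed).

7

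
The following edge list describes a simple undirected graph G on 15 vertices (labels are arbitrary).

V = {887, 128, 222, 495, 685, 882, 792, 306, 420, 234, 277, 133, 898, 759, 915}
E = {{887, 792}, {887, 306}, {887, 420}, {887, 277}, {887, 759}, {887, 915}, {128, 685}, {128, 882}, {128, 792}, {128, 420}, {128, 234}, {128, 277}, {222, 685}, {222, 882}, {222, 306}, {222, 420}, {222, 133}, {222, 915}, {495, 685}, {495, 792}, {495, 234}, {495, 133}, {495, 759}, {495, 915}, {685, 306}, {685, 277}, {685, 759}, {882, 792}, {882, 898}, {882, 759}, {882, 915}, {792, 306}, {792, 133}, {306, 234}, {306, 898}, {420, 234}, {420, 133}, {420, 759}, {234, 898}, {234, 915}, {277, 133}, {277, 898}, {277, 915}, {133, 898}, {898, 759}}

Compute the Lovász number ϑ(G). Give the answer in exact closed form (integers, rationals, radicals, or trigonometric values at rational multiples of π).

deg(128) = 6; N(128) = {685, 882, 792, 420, 234, 277}.
Vertex 277 has 6 neighbors: 887, 128, 685, 133, 898, 915.
deg(495) = 6; N(495) = {685, 792, 234, 133, 759, 915}.
deg(420) = 6; N(420) = {887, 128, 222, 234, 133, 759}.
6-regular, N=15; this is K(6,2), the Kneser graph.
The 3 distinct eigenvalues: [6.0, 1.0, -3.0].
−15·(-3) / ((6)−(-3)) = 5 = ϑ(G).
= 5.000000000… (decimal).

5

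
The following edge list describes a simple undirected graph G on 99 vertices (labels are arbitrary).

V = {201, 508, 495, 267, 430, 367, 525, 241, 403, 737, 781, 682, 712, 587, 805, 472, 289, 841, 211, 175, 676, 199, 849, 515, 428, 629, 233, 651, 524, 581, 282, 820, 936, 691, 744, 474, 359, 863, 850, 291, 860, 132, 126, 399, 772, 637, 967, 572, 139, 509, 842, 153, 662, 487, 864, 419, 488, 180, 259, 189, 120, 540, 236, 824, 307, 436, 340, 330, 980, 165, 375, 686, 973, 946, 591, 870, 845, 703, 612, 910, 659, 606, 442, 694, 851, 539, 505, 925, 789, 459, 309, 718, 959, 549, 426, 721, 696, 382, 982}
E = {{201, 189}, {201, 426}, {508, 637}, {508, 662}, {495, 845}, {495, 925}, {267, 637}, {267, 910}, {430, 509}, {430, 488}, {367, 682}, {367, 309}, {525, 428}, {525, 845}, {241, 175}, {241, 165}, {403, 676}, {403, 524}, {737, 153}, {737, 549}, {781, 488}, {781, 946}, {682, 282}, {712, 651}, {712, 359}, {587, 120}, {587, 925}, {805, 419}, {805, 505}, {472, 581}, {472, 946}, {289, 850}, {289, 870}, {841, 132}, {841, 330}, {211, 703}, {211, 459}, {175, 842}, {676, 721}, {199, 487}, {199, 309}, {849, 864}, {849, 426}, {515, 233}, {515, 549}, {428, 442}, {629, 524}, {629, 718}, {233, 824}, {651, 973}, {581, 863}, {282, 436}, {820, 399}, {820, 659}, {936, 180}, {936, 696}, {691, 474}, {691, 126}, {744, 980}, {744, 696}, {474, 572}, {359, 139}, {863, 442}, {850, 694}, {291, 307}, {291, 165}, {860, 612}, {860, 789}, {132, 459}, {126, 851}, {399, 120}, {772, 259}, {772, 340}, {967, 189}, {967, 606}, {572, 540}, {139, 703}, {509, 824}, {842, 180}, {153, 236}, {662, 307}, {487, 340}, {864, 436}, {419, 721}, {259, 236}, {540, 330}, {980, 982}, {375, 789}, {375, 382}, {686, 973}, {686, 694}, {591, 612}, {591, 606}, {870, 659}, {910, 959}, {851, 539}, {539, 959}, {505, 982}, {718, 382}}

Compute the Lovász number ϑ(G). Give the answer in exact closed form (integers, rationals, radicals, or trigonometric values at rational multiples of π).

deg(359) = 2; N(359) = {712, 139}.
deg(910) = 2; N(910) = {267, 959}.
Vertex 842 has 2 neighbors: 175, 180.
deg(662) = 2; N(662) = {508, 307}.
2-regular, N=99; a single 99-cycle (edge-transitive).
spec(A) ≈ [2.0, 1.996, 1.984, 1.964, 1.936, 1.9, 1.857, 1.806, 1.748, 1.683, 1.611, 1.532, 1.447, 1.357, 1.261, 1.16, 1.054, 0.945, 0.831, 0.714, 0.594, 0.472, 0.347, 0.222, 0.095, -0.032, -0.158, -0.285, -0.41, -0.533, -0.654, -0.773, -0.888, -1.0, -1.108, -1.211, -1.31, -1.403, -1.491, -1.572, -1.647, -1.716, -1.778, -1.832, -1.879, -1.919, -1.951, -1.975, -1.991, -1.999] (distinct, 3 d.p.).
−99·(-2*cos(pi/99)) / ((2)−(-2*cos(pi/99))) = 99*cos(pi/99)/(cos(pi/99) + 1) = ϑ(G).
= 49.4875… (decimal).
Lovász sandwich 49 ≤ 99*cos(pi/99)/(cos(pi/99) + 1) ≤ 50: both strict.

99*cos(pi/99)/(cos(pi/99) + 1)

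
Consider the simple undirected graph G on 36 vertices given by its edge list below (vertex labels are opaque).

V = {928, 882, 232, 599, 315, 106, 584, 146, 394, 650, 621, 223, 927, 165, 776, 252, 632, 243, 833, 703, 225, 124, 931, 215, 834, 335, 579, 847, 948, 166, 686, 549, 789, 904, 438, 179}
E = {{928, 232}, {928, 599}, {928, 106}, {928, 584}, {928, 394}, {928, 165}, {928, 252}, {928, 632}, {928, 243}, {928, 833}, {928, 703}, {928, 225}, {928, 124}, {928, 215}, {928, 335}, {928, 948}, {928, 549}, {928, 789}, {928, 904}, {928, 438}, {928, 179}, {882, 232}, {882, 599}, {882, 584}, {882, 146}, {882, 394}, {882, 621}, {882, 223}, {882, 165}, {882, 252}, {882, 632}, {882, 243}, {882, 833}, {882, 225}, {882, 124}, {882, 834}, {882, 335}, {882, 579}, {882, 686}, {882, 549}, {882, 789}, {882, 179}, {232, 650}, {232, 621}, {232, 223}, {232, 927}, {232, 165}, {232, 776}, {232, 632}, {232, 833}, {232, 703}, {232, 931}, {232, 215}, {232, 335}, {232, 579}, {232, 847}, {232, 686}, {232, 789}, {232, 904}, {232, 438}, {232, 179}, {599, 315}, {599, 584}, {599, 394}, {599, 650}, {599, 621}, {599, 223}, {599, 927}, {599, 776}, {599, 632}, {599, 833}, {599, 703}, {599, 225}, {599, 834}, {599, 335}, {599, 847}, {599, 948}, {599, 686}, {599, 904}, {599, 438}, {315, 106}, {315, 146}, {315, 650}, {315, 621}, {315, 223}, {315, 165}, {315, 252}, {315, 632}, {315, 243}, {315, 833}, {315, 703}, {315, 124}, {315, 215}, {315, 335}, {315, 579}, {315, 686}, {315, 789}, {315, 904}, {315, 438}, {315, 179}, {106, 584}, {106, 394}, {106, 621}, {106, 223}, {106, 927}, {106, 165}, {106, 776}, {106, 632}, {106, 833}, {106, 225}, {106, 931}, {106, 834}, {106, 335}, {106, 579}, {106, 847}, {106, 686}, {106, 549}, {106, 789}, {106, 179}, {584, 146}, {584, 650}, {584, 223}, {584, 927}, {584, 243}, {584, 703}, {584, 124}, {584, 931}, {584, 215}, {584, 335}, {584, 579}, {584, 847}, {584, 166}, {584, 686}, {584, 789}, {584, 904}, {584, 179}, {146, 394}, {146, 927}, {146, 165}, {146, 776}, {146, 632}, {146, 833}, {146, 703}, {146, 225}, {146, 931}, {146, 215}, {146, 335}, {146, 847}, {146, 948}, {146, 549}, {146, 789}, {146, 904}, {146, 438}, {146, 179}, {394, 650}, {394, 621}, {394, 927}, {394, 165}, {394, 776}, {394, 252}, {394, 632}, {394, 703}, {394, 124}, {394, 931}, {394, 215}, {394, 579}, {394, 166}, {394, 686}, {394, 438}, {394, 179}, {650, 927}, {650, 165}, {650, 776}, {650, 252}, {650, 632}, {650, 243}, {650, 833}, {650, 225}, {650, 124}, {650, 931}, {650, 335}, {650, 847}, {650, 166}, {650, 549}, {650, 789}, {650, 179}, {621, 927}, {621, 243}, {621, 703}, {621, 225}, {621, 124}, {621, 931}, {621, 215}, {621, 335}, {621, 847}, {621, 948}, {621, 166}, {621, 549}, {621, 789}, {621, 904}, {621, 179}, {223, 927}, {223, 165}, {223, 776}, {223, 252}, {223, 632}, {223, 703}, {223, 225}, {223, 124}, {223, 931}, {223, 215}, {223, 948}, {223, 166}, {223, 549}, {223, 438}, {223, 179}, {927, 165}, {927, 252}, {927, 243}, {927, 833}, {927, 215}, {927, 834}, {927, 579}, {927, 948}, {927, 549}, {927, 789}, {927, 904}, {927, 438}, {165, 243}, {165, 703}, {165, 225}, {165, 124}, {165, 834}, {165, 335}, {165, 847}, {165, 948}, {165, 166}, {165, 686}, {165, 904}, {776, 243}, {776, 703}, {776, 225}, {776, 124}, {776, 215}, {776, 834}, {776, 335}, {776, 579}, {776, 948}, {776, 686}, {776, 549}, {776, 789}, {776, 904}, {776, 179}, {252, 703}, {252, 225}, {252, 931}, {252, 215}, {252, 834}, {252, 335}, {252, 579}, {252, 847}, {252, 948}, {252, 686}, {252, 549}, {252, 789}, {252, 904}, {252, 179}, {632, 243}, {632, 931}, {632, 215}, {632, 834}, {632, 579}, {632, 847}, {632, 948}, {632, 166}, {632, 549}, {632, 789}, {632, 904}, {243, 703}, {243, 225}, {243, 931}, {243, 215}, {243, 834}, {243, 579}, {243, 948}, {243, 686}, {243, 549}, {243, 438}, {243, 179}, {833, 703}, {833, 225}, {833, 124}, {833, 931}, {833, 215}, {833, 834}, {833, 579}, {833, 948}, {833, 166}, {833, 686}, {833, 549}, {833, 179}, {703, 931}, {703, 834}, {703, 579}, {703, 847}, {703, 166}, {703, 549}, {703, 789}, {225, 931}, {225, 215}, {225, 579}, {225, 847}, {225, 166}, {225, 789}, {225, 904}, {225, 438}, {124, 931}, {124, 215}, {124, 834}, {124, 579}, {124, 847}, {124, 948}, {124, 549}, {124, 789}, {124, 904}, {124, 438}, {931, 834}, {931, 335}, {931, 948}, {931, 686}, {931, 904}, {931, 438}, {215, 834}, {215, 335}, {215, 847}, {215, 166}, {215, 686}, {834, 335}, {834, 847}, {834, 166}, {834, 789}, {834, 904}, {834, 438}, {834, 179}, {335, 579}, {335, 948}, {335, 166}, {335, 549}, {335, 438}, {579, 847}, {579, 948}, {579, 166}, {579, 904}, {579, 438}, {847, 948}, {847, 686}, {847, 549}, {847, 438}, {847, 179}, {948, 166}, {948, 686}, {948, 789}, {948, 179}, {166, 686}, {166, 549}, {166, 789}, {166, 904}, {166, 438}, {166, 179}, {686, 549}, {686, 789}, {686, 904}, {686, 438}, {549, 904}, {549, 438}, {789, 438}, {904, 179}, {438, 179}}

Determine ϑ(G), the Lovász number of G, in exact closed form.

8

N(776) = {232, 599, 106, 146, 394, 650, 223, 243, 703, 225, 124, 215, 834, 335, 579, 948, 686, 549, 789, 904, 179}, |N(776)| = 21.
N(621) = {882, 232, 599, 315, 106, 394, 927, 243, 703, 225, 124, 931, 215, 335, 847, 948, 166, 549, 789, 904, 179}, |N(621)| = 21.
deg(650) = 21; N(650) = {232, 599, 315, 584, 394, 927, 165, 776, 252, 632, 243, 833, 225, 124, 931, 335, 847, 166, 549, 789, 179}.
N(106) = {928, 315, 584, 394, 621, 223, 927, 165, 776, 632, 833, 225, 931, 834, 335, 579, 847, 686, 549, 789, 179}, |N(106)| = 21.
deg(v) = 21 for all v (|V|=36); Kneser-type, 2-subsets of [9].
Distinct eigenvalues (to 6 d.p.): [21.0, 1.0, -6.0].
Lovász (edge-transitive): ϑ = −36·(-6)/((21)−(-6)) = 8.
Numerically 8.000000000.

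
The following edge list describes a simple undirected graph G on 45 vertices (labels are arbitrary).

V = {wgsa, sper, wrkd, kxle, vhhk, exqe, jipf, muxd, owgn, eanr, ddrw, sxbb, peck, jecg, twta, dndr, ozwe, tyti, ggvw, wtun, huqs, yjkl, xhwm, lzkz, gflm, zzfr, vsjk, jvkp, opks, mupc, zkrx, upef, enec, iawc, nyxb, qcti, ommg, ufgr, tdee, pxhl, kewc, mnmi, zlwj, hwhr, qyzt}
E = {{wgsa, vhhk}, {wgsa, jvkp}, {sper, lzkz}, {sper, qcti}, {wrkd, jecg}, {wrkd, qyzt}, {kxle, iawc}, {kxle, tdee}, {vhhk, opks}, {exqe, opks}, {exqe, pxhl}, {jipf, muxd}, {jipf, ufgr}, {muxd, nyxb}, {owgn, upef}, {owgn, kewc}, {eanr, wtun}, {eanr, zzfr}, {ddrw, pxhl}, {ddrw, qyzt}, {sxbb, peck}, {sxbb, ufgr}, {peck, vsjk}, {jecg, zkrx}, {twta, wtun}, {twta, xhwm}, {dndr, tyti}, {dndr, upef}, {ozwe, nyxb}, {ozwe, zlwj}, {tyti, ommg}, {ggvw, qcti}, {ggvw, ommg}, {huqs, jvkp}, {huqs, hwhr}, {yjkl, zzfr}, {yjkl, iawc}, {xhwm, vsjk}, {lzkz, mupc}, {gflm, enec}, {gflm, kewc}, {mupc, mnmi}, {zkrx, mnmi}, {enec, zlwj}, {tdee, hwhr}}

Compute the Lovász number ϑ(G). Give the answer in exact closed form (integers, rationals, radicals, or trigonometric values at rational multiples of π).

45*cos(pi/45)/(cos(pi/45) + 1)

deg(ddrw) = 2; N(ddrw) = {pxhl, qyzt}.
deg(pxhl) = 2; N(pxhl) = {exqe, ddrw}.
N(ggvw) = {qcti, ommg}, |N(ggvw)| = 2.
Vertex dndr has 2 neighbors: tyti, upef.
G on 45 vertices is 2-regular; the odd cycle C_{45}.
A has 23 distinct eigenvalues ≈ [2.0, 1.98054, 1.92252, 1.82709, 1.6961, 1.53209, 1.33826, 1.11839, 0.87674, 0.61803, 0.3473, 0.0698, -0.20906, -0.48384, -0.74921, -1.0, -1.23132, -1.43868, -1.61803, -1.7659, -1.87939, -1.9563, -1.99513].
−45·(-2*cos(pi/45)) / ((2)−(-2*cos(pi/45))) = 45*cos(pi/45)/(cos(pi/45) + 1) = ϑ(G).
= 22.47256215… (decimal).
Sandwich: α(G)=22 ≤ ϑ(G)=45*cos(pi/45)/(cos(pi/45) + 1) ≤ χ(Ḡ)=23 (both strict).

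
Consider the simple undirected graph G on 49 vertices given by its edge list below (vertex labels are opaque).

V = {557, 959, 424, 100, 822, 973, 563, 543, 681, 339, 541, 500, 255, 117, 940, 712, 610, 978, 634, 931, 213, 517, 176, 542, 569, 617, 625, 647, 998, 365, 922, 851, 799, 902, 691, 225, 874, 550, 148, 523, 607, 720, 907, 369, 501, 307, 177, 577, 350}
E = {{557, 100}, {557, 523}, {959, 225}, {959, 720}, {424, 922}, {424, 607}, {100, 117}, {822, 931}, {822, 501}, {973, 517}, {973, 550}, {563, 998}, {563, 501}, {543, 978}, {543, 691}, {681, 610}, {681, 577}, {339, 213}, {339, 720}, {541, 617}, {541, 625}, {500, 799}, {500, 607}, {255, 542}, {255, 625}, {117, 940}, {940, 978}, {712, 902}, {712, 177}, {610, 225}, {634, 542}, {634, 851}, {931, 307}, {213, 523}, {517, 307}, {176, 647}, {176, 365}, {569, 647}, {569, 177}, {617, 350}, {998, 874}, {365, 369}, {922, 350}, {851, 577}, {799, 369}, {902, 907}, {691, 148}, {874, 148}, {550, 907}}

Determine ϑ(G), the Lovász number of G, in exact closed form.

deg(973) = 2; N(973) = {517, 550}.
Vertex 959 has 2 neighbors: 225, 720.
deg(712) = 2; N(712) = {902, 177}.
Vertex 369 has 2 neighbors: 365, 799.
49-vertex 2-regular graph: this is C_{49}, the 49-cycle.
Distinct eigenvalues (to 4 d.p.): [2.0, 1.9836, 1.9346, 1.8538, 1.7426, 1.6028, 1.4367, 1.247, 1.0368, 0.8096, 0.5691, 0.3192, 0.0641, -0.192, -0.445, -0.6907, -0.9251, -1.1442, -1.3446, -1.5229, -1.6762, -1.8019, -1.8981, -1.9631, -1.9959].
Lovász: ϑ = −49(-2*cos(pi/49))/(2+-(-1)*2*cos(pi/49)) = 49*cos(pi/49)/(cos(pi/49) + 1).
= 24.4748… (decimal).
Sandwich: α(G)=24 ≤ ϑ(G)=49*cos(pi/49)/(cos(pi/49) + 1) ≤ χ(Ḡ)=25 (both strict).

49*cos(pi/49)/(cos(pi/49) + 1)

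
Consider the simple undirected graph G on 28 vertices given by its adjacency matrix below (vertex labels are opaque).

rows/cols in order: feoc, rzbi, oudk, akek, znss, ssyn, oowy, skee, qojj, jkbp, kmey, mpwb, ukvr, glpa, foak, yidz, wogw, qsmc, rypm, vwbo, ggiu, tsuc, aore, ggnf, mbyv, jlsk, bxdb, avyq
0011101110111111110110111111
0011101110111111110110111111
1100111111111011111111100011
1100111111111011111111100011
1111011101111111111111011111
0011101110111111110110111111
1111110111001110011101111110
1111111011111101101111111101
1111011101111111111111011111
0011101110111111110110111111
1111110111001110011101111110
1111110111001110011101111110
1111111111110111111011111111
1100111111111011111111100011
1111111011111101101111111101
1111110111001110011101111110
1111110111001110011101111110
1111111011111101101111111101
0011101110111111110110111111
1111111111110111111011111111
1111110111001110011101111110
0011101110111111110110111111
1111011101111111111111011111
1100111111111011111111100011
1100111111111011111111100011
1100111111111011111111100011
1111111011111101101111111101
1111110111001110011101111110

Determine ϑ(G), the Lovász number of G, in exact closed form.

7

Vertex mpwb has 21 neighbors: feoc, rzbi, oudk, akek, znss, ssyn, skee, qojj, jkbp, ukvr, glpa, foak, qsmc, rypm, vwbo, tsuc, aore, ggnf, mbyv, jlsk, bxdb.
deg(ggiu) = 21; N(ggiu) = {feoc, rzbi, oudk, akek, znss, ssyn, skee, qojj, jkbp, ukvr, glpa, foak, qsmc, rypm, vwbo, tsuc, aore, ggnf, mbyv, jlsk, bxdb}.
N(bxdb) = {feoc, rzbi, oudk, akek, znss, ssyn, oowy, qojj, jkbp, kmey, mpwb, ukvr, glpa, yidz, wogw, rypm, vwbo, ggiu, tsuc, aore, ggnf, mbyv, jlsk, avyq}, |N(bxdb)| = 24.
N(tsuc) = {oudk, akek, znss, oowy, skee, qojj, kmey, mpwb, ukvr, glpa, foak, yidz, wogw, qsmc, vwbo, ggiu, aore, ggnf, mbyv, jlsk, bxdb, avyq}, |N(tsuc)| = 22.
K_{7,6,6,4,3,2} (perfect); ϑ(G) = α(G) = max{7,6,6,4,3,2} = 7.
Numerically 7.00000.
α=7, χ(Ḡ)=7; ϑ=7 lies between (collapsed).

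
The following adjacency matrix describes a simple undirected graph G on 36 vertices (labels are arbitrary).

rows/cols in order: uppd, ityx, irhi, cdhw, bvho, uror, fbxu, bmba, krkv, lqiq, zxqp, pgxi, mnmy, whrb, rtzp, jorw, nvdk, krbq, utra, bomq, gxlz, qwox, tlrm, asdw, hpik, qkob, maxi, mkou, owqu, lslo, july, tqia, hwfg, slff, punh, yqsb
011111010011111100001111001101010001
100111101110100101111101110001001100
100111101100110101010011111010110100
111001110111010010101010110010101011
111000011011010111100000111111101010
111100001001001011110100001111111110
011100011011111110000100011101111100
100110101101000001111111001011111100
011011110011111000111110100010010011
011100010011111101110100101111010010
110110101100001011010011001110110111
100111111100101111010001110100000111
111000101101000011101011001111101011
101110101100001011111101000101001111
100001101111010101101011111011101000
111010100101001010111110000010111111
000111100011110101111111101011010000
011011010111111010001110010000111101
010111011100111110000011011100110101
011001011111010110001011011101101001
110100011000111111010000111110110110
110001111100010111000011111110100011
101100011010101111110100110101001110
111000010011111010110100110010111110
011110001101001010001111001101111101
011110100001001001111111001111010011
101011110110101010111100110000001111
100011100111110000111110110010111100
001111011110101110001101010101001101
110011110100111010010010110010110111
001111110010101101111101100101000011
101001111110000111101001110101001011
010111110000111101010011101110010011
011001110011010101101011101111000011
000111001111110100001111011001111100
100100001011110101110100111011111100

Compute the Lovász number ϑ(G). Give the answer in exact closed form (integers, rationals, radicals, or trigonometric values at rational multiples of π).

Vertex uror has 21 neighbors: uppd, ityx, irhi, cdhw, krkv, pgxi, rtzp, nvdk, krbq, utra, bomq, qwox, maxi, mkou, owqu, lslo, july, tqia, hwfg, slff, punh.
N(whrb) = {uppd, irhi, cdhw, bvho, fbxu, krkv, lqiq, rtzp, nvdk, krbq, utra, bomq, gxlz, qwox, asdw, mkou, lslo, hwfg, slff, punh, yqsb}, |N(whrb)| = 21.
deg(hpik) = 21; N(hpik) = {ityx, irhi, cdhw, bvho, krkv, lqiq, pgxi, rtzp, nvdk, gxlz, qwox, tlrm, asdw, maxi, mkou, lslo, july, tqia, hwfg, slff, yqsb}.
N(maxi) = {uppd, irhi, bvho, uror, fbxu, bmba, lqiq, zxqp, mnmy, rtzp, nvdk, utra, bomq, gxlz, qwox, hpik, qkob, hwfg, slff, punh, yqsb}, |N(maxi)| = 21.
21-regular, N=36; Kneser-type, 2-subsets of [9].
spec(A) ≈ [21.0, 1.0, -6.0] (distinct, 3 d.p.).
−36·(-6) / ((21)−(-6)) = 8 = ϑ(G).
≈ 8.00000000 (to 8 d.p.).

8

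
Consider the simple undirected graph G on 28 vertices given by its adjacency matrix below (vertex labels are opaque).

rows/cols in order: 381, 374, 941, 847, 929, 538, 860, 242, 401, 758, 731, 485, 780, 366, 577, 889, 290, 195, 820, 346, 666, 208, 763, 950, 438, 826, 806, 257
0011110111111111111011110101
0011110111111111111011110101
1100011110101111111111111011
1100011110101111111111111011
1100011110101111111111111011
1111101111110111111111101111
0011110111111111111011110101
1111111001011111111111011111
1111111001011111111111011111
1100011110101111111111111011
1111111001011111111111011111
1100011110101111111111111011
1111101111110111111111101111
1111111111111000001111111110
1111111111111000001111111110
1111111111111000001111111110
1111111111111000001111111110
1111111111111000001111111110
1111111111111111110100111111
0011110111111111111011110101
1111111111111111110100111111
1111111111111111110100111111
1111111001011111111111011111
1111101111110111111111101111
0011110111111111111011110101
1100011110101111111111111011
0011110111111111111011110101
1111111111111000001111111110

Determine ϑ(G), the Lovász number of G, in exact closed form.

6

deg(577) = 22; N(577) = {381, 374, 941, 847, 929, 538, 860, 242, 401, 758, 731, 485, 780, 820, 346, 666, 208, 763, 950, 438, 826, 806}.
deg(381) = 22; N(381) = {941, 847, 929, 538, 242, 401, 758, 731, 485, 780, 366, 577, 889, 290, 195, 820, 666, 208, 763, 950, 826, 257}.
deg(820) = 25; N(820) = {381, 374, 941, 847, 929, 538, 860, 242, 401, 758, 731, 485, 780, 366, 577, 889, 290, 195, 346, 763, 950, 438, 826, 806, 257}.
deg(806) = 22; N(806) = {941, 847, 929, 538, 242, 401, 758, 731, 485, 780, 366, 577, 889, 290, 195, 820, 666, 208, 763, 950, 826, 257}.
G = K_{6,6,6,4,3,3}: α = 6 = χ(Ḡ), so ϑ = 6.
Numerically 6.000000.
6 ≤ 6 ≤ 6: collapsed.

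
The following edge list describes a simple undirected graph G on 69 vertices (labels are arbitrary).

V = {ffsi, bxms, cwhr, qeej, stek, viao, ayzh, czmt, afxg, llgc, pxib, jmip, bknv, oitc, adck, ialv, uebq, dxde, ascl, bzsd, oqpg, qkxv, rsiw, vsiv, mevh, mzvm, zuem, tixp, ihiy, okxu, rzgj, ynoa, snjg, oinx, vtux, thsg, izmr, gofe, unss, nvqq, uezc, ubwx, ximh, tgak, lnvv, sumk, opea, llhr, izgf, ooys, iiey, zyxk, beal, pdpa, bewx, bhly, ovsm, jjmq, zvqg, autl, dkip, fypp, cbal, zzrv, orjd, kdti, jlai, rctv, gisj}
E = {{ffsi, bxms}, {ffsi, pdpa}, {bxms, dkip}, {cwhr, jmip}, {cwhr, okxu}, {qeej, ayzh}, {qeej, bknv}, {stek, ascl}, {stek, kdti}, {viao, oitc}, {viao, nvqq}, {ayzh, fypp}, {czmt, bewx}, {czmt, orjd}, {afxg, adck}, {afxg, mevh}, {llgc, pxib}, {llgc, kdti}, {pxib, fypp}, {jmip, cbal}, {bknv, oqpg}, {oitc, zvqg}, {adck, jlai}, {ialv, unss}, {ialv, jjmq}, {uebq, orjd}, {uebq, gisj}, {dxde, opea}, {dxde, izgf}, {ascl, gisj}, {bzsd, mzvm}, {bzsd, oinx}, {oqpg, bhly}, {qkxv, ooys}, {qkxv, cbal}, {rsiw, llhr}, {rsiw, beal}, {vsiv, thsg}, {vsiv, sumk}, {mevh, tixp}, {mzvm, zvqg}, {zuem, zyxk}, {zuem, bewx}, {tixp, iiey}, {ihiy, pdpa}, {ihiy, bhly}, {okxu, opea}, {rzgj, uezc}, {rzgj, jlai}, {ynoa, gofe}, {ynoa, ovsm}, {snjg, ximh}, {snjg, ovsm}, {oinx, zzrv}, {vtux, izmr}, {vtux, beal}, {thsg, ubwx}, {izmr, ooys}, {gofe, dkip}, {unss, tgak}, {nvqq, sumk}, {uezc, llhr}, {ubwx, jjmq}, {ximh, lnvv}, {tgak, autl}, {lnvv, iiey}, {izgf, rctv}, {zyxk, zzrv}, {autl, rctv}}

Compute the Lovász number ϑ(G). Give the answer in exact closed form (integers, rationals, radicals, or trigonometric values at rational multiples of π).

deg(jjmq) = 2; N(jjmq) = {ialv, ubwx}.
N(ximh) = {snjg, lnvv}, |N(ximh)| = 2.
N(zvqg) = {oitc, mzvm}, |N(zvqg)| = 2.
N(ascl) = {stek, gisj}, |N(ascl)| = 2.
Every vertex has degree 2 (N=69); a single 69-cycle (edge-transitive).
Distinct eigenvalues (to 5 d.p.): [2.0, 1.99171, 1.96692, 1.92583, 1.86879, 1.79626, 1.70884, 1.60726, 1.49237, 1.36511, 1.22653, 1.0778, 0.92013, 0.75484, 0.58329, 0.40691, 0.22716, 0.04553, -0.13648, -0.31737, -0.49562, -0.66976, -0.83835, -1.0, -1.15336, -1.29716, -1.43022, -1.55142, -1.65977, -1.75437, -1.83442, -1.89928, -1.9484, -1.98137, -1.99793].
With N=69: ϑ(G) = 69·(-(-1)*2*cos(pi/69))/(2−(-2*cos(pi/69))) = 69*cos(pi/69)/(cos(pi/69) + 1).
ϑ(G) ≈ 34.4821141.
Sandwich: α(G)=34 ≤ ϑ(G)=69*cos(pi/69)/(cos(pi/69) + 1) ≤ χ(Ḡ)=35 (both strict).

69*cos(pi/69)/(cos(pi/69) + 1)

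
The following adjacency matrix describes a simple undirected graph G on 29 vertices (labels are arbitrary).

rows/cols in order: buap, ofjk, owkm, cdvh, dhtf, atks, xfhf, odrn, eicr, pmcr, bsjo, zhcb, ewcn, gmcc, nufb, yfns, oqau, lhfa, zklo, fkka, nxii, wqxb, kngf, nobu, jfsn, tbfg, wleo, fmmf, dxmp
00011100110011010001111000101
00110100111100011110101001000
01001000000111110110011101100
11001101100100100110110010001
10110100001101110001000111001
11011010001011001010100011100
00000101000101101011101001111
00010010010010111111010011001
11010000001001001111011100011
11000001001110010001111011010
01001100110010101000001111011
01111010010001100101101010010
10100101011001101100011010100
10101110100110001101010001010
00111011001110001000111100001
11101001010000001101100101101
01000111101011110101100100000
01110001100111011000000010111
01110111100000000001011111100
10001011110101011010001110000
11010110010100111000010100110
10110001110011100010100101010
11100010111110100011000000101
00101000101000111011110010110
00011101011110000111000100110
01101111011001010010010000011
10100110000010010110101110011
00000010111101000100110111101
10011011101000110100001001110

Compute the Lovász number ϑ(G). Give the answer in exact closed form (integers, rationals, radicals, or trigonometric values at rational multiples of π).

Vertex yfns has 14 neighbors: buap, ofjk, owkm, dhtf, odrn, pmcr, oqau, lhfa, fkka, nxii, nobu, tbfg, wleo, dxmp.
N(odrn) = {cdvh, xfhf, pmcr, ewcn, nufb, yfns, oqau, lhfa, zklo, fkka, wqxb, jfsn, tbfg, dxmp}, |N(odrn)| = 14.
N(nobu) = {owkm, dhtf, eicr, bsjo, nufb, yfns, oqau, zklo, fkka, nxii, wqxb, jfsn, wleo, fmmf}, |N(nobu)| = 14.
Vertex dxmp has 14 neighbors: buap, cdvh, dhtf, xfhf, odrn, eicr, bsjo, nufb, yfns, lhfa, kngf, tbfg, wleo, fmmf.
14-regular, N=29; Paley(29): SR with (k,λ,μ)=(14,6,7).
A has 3 distinct eigenvalues ≈ [14.0, 2.19258, -3.19258].
λ_max=14, λ_min=-sqrt(29)/2 - 1/2; ϑ = −29·λ_min/(λ_max−λ_min) = sqrt(29).
ϑ(G) ≈ 5.385164807.

sqrt(29)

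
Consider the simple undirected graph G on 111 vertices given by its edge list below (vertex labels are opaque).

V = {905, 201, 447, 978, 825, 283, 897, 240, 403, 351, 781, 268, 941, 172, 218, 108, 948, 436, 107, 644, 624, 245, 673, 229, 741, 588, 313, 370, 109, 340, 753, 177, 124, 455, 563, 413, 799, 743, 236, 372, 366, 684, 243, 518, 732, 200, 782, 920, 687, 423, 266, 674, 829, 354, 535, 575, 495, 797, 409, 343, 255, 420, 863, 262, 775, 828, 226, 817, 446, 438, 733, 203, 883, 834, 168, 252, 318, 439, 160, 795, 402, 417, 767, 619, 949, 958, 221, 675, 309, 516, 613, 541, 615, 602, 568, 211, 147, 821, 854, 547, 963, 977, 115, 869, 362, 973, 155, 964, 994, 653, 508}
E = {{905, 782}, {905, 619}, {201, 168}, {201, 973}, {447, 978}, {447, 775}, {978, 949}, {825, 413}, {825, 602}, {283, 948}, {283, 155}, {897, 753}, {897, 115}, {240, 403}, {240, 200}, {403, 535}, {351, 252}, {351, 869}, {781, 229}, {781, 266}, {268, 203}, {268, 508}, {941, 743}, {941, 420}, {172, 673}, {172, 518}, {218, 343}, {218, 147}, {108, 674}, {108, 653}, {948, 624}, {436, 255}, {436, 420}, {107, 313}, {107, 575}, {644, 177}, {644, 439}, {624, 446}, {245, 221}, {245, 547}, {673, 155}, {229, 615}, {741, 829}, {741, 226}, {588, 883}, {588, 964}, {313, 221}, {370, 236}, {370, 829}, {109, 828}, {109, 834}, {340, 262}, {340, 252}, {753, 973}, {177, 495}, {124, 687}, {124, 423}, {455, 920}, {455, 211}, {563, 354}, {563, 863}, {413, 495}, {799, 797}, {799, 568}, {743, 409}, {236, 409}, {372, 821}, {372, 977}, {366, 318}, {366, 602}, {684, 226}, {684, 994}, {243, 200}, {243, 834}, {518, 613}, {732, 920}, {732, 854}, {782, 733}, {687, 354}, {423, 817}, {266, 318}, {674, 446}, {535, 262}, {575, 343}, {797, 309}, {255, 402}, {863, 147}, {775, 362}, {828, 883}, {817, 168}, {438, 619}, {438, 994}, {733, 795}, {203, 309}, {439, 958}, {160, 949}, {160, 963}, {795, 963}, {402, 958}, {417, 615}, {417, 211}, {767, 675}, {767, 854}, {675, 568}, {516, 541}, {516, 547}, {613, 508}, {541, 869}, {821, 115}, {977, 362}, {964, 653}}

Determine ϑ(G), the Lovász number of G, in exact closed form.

deg(252) = 2; N(252) = {351, 340}.
Vertex 619 has 2 neighbors: 905, 438.
deg(107) = 2; N(107) = {313, 575}.
N(229) = {781, 615}, |N(229)| = 2.
2-regular, N=111; the odd cycle C_{111}.
A has 56 distinct eigenvalues ≈ [2.0, 1.9968, 1.9872, 1.97123, 1.94895, 1.92043, 1.88575, 1.84504, 1.79841, 1.74603, 1.68805, 1.62466, 1.55607, 1.4825, 1.40417, 1.32135, 1.23429, 1.14329, 1.04861, 0.95058, 0.84951, 0.74571, 0.63953, 0.53129, 0.42136, 0.31007, 0.19779, 0.08488, -0.0283, -0.1414, -0.25404, -0.36586, -0.47652, -0.58565, -0.6929, -0.79793, -0.90041, -1.0, -1.09639, -1.18927, -1.27833, -1.36331, -1.44391, -1.51989, -1.591, -1.65702, -1.71773, -1.77293, -1.82246, -1.86614, -1.90385, -1.93547, -1.96088, -1.98001, -1.99279, -1.9992].
With N=111: ϑ(G) = 111·(-(-1)*2*cos(pi/111))/(2−(-2*cos(pi/111))) = 111*cos(pi/111)/(cos(pi/111) + 1).
Numerically 55.48888.
55 ≤ 111*cos(pi/111)/(cos(pi/111) + 1) ≤ 56: both strict.

111*cos(pi/111)/(cos(pi/111) + 1)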